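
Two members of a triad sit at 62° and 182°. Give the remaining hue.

A triad spaces three hues 120° apart.
The full set is {62°, 182°, 302°}.

302°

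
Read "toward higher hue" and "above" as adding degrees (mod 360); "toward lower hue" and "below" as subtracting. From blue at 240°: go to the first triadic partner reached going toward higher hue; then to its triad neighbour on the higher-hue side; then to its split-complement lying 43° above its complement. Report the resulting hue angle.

240 + 120 = 360 → 360 − 360 = 0°   (triadic ↑)
0 + 120 = 120°   (triadic ↑)
120 + 223 = 343°   (split-comp 43° ↑)

343°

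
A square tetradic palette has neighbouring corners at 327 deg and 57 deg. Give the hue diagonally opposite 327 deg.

A square tetradic scheme places four hues 90° apart; opposite corners are 180° apart.
327 + 180 = 507 → 507 − 360 = 147°

147°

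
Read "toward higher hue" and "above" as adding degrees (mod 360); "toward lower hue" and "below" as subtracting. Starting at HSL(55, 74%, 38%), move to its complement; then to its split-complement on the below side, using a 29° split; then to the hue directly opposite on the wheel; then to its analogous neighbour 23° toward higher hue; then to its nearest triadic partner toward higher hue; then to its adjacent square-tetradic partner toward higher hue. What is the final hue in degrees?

55 + 180 = 235°   (complement)
235 + 151 = 386 → 386 − 360 = 26°   (split-comp 29° ↓)
26 + 180 = 206°   (complement)
206 + 23 = 229°   (analog 23° ↑)
229 + 120 = 349°   (triadic ↑)
349 + 90 = 439 → 439 − 360 = 79°   (square ↑)

79°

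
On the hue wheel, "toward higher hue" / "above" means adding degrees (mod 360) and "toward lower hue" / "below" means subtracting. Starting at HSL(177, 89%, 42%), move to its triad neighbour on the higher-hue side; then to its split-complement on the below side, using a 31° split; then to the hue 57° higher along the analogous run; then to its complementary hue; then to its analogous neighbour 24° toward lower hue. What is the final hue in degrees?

+120° (triadic ↑): 177 + 120 = 297°
+149° (split-comp 31° ↓): 297 + 149 = 446 → 446 − 360 = 86°
+57° (analog 57° ↑): 86 + 57 = 143°
+180° (complement): 143 + 180 = 323°
−24° (analog 24° ↓): 323 − 24 = 299°

299°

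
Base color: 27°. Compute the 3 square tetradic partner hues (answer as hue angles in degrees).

A square tetradic scheme places four hues every 90°.
27 + 90 = 117°
27 + 180 = 207°
27 + 270 = 297°

117°, 207°, 297°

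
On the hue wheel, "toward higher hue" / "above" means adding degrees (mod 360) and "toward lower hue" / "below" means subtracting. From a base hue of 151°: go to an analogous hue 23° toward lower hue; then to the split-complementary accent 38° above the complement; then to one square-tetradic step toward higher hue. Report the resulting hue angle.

151 − 23 = 128°   (analog 23° ↓)
128 + 218 = 346°   (split-comp 38° ↑)
346 + 90 = 436 → 436 − 360 = 76°   (square ↑)

76°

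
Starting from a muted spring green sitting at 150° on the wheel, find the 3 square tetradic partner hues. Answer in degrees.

A square tetradic scheme places four hues every 90°.
150 + 90 = 240°
150 + 180 = 330°
150 + 270 = 420 → 420 − 360 = 60°

240°, 330°, 60°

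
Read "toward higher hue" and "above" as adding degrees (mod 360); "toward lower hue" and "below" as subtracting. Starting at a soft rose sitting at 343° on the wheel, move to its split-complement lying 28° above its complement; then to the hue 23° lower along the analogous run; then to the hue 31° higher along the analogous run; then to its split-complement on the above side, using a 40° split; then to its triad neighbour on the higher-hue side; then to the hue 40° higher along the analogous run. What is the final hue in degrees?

219°

+208° (split-comp 28° ↑): 343 + 208 = 551 → 551 − 360 = 191°
−23° (analog 23° ↓): 191 − 23 = 168°
+31° (analog 31° ↑): 168 + 31 = 199°
+220° (split-comp 40° ↑): 199 + 220 = 419 → 419 − 360 = 59°
+120° (triadic ↑): 59 + 120 = 179°
+40° (analog 40° ↑): 179 + 40 = 219°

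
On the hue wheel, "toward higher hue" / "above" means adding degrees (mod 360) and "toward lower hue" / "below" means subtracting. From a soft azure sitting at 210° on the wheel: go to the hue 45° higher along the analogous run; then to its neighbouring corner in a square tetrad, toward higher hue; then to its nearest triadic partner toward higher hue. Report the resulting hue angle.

analog 45° ↑ +45°: 210 + 45 = 255°
square ↑ +90°: 255 + 90 = 345°
triadic ↑ +120°: 345 + 120 = 465 → 465 − 360 = 105°

105°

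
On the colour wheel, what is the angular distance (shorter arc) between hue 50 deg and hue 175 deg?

125°

|50 − 175| = 125.
125 ≤ 180, so the shorter arc is 125°.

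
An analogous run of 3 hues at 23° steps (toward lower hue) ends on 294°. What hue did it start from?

2 steps of 23° (toward lower hue) give a net shift of −46°.
Start = end − shift: 294 + 46 = 340°

340°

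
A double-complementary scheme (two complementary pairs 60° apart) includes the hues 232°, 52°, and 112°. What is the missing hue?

292°

A rectangular tetradic uses two complementary pairs 60° apart: offsets 0°, 60°, 180°, 240°.
Among {52°, 112°, 232°}, 232° and 52° are a 180° pair.
The remaining hue 112° needs its own complement: 112 + 180 = 292°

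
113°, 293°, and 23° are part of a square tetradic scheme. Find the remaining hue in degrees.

203°

A square tetradic scheme places four hues every 90°.
The full set through 23° is {23°, 113°, 203°, 293°}.
Given {23°, 113°, 293°}, the missing hue is 203°.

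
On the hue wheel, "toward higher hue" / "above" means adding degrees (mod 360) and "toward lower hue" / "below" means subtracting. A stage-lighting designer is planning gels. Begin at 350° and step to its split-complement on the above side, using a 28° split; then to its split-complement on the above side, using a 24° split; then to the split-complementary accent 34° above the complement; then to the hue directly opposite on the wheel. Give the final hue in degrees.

350 + 208 = 558 → 558 − 360 = 198°   (split-comp 28° ↑)
198 + 204 = 402 → 402 − 360 = 42°   (split-comp 24° ↑)
42 + 214 = 256°   (split-comp 34° ↑)
256 + 180 = 436 → 436 − 360 = 76°   (complement)

76°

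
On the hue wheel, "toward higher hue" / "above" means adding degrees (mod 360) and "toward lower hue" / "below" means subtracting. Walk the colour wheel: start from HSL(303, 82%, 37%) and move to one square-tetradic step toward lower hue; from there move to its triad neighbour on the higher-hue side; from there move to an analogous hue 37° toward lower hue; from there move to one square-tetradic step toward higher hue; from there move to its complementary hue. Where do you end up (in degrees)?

square ↓ −90°: 303 − 90 = 213°
triadic ↑ +120°: 213 + 120 = 333°
analog 37° ↓ −37°: 333 − 37 = 296°
square ↑ +90°: 296 + 90 = 386 → 386 − 360 = 26°
complement +180°: 26 + 180 = 206°

206°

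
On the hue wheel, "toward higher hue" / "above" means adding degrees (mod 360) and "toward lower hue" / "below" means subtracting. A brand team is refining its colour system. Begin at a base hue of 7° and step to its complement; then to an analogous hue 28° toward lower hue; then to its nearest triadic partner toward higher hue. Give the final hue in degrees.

279°

complement +180°: 7 + 180 = 187°
analog 28° ↓ −28°: 187 − 28 = 159°
triadic ↑ +120°: 159 + 120 = 279°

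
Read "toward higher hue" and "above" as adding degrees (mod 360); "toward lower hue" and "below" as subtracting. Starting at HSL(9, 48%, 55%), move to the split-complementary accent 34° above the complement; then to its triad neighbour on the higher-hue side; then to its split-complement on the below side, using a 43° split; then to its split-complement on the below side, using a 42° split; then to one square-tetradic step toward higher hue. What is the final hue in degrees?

9 + 214 = 223°   (split-comp 34° ↑)
223 + 120 = 343°   (triadic ↑)
343 + 137 = 480 → 480 − 360 = 120°   (split-comp 43° ↓)
120 + 138 = 258°   (split-comp 42° ↓)
258 + 90 = 348°   (square ↑)

348°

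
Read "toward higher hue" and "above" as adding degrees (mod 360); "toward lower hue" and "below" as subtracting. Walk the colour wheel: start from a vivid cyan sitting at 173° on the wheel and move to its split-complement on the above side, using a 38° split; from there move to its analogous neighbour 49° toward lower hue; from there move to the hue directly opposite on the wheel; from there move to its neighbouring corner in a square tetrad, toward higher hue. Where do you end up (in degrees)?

252°

+218° (split-comp 38° ↑): 173 + 218 = 391 → 391 − 360 = 31°
−49° (analog 49° ↓): 31 − 49 = -18 → -18 + 360 = 342°
+180° (complement): 342 + 180 = 522 → 522 − 360 = 162°
+90° (square ↑): 162 + 90 = 252°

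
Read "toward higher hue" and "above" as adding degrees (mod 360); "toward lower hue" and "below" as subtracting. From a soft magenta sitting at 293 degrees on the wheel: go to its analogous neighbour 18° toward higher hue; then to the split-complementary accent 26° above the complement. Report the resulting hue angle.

157°

+18° (analog 18° ↑): 293 + 18 = 311°
+206° (split-comp 26° ↑): 311 + 206 = 517 → 517 − 360 = 157°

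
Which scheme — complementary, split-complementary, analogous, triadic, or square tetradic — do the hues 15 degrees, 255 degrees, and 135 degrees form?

triadic

Sort the hues: 15°, 135°, 255°.
Successive gaps around the wheel: 120°, 120°, 120°.
Three hues equally spaced 120° apart form a triad.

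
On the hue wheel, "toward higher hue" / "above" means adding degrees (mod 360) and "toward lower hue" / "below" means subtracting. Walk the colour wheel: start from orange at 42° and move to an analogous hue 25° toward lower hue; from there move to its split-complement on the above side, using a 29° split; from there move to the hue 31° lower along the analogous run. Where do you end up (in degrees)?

195°

42 − 25 = 17°   (analog 25° ↓)
17 + 209 = 226°   (split-comp 29° ↑)
226 − 31 = 195°   (analog 31° ↓)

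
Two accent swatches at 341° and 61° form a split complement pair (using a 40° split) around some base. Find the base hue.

201°

The accents sit 40° either side of the complement, so the complement is their short-arc midpoint on the wheel.
Short-arc midpoint of 341° and 61°: 21°.
Base is 180° from the complement: 21 − 180 = -159 → -159 + 360 = 201°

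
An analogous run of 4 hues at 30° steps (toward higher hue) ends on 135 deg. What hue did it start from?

3 steps of 30° (toward higher hue) give a net shift of +90°.
Start = end − shift: 135 − 90 = 45°

45°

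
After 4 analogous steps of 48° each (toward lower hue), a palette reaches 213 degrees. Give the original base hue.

45°

4 steps of 48° (toward lower hue) give a net shift of −192°.
Start = end − shift: 213 + 192 = 405 → 405 − 360 = 45°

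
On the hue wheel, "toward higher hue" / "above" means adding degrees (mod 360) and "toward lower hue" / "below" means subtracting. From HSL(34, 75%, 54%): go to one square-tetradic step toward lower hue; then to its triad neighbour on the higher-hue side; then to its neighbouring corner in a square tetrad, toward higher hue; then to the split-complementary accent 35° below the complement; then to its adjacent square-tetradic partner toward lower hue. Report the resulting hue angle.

−90° (square ↓): 34 − 90 = -56 → -56 + 360 = 304°
+120° (triadic ↑): 304 + 120 = 424 → 424 − 360 = 64°
+90° (square ↑): 64 + 90 = 154°
+145° (split-comp 35° ↓): 154 + 145 = 299°
−90° (square ↓): 299 − 90 = 209°

209°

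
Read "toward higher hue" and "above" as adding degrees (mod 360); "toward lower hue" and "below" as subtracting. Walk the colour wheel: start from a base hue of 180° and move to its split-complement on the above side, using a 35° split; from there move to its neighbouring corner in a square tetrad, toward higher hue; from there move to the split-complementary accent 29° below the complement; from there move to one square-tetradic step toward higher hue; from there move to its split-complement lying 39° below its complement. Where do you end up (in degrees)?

180 + 215 = 395 → 395 − 360 = 35°   (split-comp 35° ↑)
35 + 90 = 125°   (square ↑)
125 + 151 = 276°   (split-comp 29° ↓)
276 + 90 = 366 → 366 − 360 = 6°   (square ↑)
6 + 141 = 147°   (split-comp 39° ↓)

147°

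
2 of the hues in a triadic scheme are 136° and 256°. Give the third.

A triad places three hues 120° apart.
The full set through 136° is {16°, 136°, 256°}.
Given {136°, 256°}, the missing hue is 16°.

16°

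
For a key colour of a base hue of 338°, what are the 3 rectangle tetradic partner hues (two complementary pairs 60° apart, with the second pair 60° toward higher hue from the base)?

38°, 158°, and 218°

A rectangular tetradic uses two complementary pairs 60° apart: offsets 0°, 60°, 180°, 240°.
338 + 60 = 398 → 398 − 360 = 38°
338 + 180 = 518 → 518 − 360 = 158°
338 + 240 = 578 → 578 − 360 = 218°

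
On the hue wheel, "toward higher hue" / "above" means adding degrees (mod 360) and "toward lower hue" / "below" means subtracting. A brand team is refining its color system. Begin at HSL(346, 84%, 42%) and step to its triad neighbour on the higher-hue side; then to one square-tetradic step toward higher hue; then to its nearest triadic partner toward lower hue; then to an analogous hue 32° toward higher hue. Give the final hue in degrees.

108°

346 + 120 = 466 → 466 − 360 = 106°   (triadic ↑)
106 + 90 = 196°   (square ↑)
196 − 120 = 76°   (triadic ↓)
76 + 32 = 108°   (analog 32° ↑)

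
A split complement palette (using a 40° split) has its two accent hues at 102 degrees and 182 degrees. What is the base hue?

322°

The accents sit 40° either side of the complement, so the complement is their short-arc midpoint on the wheel.
Short-arc midpoint of 102° and 182°: 142°.
Base is 180° from the complement: 142 − 180 = -38 → -38 + 360 = 322°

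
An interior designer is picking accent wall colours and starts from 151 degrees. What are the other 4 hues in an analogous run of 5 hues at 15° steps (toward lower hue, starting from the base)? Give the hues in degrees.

136°, 121°, 106°, and 91°

Analogous hues sit every 15° along the wheel.
151 − 15 = 136°
151 − 30 = 121°
151 − 45 = 106°
151 − 60 = 91°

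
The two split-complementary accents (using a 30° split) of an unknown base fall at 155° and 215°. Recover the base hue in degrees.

The accents sit 30° either side of the complement, so the complement is their short-arc midpoint on the wheel.
Short-arc midpoint of 155° and 215°: 185°.
Base is 180° from the complement: 185 − 180 = 5°

5°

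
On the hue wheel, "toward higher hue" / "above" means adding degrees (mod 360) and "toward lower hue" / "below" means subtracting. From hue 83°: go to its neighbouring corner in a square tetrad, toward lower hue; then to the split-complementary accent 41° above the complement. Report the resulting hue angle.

−90° (square ↓): 83 − 90 = -7 → -7 + 360 = 353°
+221° (split-comp 41° ↑): 353 + 221 = 574 → 574 − 360 = 214°

214°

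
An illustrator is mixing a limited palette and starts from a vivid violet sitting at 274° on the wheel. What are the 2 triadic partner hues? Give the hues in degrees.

34° and 154°

A triad places three hues 120° apart.
274 + 120 = 394 → 394 − 360 = 34°
274 + 240 = 514 → 514 − 360 = 154°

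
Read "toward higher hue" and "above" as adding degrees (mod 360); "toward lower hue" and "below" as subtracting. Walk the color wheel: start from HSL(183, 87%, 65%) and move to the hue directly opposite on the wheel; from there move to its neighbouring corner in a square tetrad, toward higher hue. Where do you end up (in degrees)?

93°

183 + 180 = 363 → 363 − 360 = 3°   (complement)
3 + 90 = 93°   (square ↑)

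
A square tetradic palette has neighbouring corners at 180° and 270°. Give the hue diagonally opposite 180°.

0°

A square tetradic scheme places four hues 90° apart; opposite corners are 180° apart.
180 + 180 = 360 → 360 − 360 = 0°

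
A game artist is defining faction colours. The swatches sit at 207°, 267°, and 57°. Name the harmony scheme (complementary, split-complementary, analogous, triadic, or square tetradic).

Sort the hues: 57°, 207°, 267°.
Successive gaps around the wheel: 150°, 60°, 150°.
Two 150° gaps and one 60° gap — a base hue opposite a pair of accents 30° either side of its complement — is the split-complementary pattern.

split-complementary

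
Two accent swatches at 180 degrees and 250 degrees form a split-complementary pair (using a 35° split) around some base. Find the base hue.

The accents sit 35° either side of the complement, so the complement is their short-arc midpoint on the wheel.
Short-arc midpoint of 180° and 250°: 215°.
Base is 180° from the complement: 215 − 180 = 35°

35°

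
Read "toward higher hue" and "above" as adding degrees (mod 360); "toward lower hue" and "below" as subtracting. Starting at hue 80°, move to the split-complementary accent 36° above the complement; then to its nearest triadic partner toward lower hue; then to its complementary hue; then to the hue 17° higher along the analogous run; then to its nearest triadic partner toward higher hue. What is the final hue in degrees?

split-comp 36° ↑ +216°: 80 + 216 = 296°
triadic ↓ −120°: 296 − 120 = 176°
complement +180°: 176 + 180 = 356°
analog 17° ↑ +17°: 356 + 17 = 373 → 373 − 360 = 13°
triadic ↑ +120°: 13 + 120 = 133°

133°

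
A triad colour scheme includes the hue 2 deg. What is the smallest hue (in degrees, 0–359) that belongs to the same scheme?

2°

A triad places three hues 120° apart.
The full set through 2° is {2°, 122°, 242°}.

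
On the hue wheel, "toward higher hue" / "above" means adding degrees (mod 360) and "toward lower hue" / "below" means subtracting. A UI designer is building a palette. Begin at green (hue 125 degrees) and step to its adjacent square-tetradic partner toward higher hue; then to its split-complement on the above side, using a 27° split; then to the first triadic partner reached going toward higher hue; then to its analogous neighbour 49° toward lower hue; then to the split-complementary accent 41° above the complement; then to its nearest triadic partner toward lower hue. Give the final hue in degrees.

+90° (square ↑): 125 + 90 = 215°
+207° (split-comp 27° ↑): 215 + 207 = 422 → 422 − 360 = 62°
+120° (triadic ↑): 62 + 120 = 182°
−49° (analog 49° ↓): 182 − 49 = 133°
+221° (split-comp 41° ↑): 133 + 221 = 354°
−120° (triadic ↓): 354 − 120 = 234°

234°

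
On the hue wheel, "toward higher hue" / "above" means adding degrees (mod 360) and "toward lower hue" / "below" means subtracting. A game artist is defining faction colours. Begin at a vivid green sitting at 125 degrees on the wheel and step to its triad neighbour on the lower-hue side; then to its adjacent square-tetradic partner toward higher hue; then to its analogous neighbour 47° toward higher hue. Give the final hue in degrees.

142°

−120° (triadic ↓): 125 − 120 = 5°
+90° (square ↑): 5 + 90 = 95°
+47° (analog 47° ↑): 95 + 47 = 142°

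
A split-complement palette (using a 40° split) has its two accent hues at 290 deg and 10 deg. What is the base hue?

150°

The accents sit 40° either side of the complement, so the complement is their short-arc midpoint on the wheel.
Short-arc midpoint of 290° and 10°: 330°.
Base is 180° from the complement: 330 − 180 = 150°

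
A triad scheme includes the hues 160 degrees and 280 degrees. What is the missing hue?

40°

A triad places three hues 120° apart.
The full set through 160° is {40°, 160°, 280°}.
Given {160°, 280°}, the missing hue is 40°.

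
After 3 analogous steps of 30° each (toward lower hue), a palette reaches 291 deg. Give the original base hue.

21°

3 steps of 30° (toward lower hue) give a net shift of −90°.
Start = end − shift: 291 + 90 = 381 → 381 − 360 = 21°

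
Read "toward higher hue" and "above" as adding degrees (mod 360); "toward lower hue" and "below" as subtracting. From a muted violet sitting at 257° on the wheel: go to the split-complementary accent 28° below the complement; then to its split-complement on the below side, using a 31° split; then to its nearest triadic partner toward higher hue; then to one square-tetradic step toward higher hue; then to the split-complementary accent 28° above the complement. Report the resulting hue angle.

256°

257 + 152 = 409 → 409 − 360 = 49°   (split-comp 28° ↓)
49 + 149 = 198°   (split-comp 31° ↓)
198 + 120 = 318°   (triadic ↑)
318 + 90 = 408 → 408 − 360 = 48°   (square ↑)
48 + 208 = 256°   (split-comp 28° ↑)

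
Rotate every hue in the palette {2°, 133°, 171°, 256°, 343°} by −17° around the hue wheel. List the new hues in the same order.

2 − 17 = -15 → -15 + 360 = 345°
133 − 17 = 116°
171 − 17 = 154°
256 − 17 = 239°
343 − 17 = 326°

345°, 116°, 154°, 239°, 326°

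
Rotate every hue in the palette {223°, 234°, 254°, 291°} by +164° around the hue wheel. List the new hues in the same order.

27°, 38°, 58°, 95°

223 + 164 = 387 → 387 − 360 = 27°
234 + 164 = 398 → 398 − 360 = 38°
254 + 164 = 418 → 418 − 360 = 58°
291 + 164 = 455 → 455 − 360 = 95°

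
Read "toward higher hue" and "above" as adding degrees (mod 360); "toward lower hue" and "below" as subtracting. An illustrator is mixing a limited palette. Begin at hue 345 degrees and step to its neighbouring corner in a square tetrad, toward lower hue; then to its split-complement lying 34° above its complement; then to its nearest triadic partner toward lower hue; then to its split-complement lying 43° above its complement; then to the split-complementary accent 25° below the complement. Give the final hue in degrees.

−90° (square ↓): 345 − 90 = 255°
+214° (split-comp 34° ↑): 255 + 214 = 469 → 469 − 360 = 109°
−120° (triadic ↓): 109 − 120 = -11 → -11 + 360 = 349°
+223° (split-comp 43° ↑): 349 + 223 = 572 → 572 − 360 = 212°
+155° (split-comp 25° ↓): 212 + 155 = 367 → 367 − 360 = 7°

7°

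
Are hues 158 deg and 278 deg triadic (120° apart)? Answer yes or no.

yes

Angular distance: |158 − 278| = 120 = 120°.
Triadic (120° apart) requires 120°.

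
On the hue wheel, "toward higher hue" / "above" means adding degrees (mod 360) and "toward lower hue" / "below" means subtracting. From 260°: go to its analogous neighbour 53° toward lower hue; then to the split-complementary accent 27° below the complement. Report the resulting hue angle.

0°

260 − 53 = 207°   (analog 53° ↓)
207 + 153 = 360 → 360 − 360 = 0°   (split-comp 27° ↓)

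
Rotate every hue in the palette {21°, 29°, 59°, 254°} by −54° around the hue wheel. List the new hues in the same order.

327°, 335°, 5°, 200°

21 − 54 = -33 → -33 + 360 = 327°
29 − 54 = -25 → -25 + 360 = 335°
59 − 54 = 5°
254 − 54 = 200°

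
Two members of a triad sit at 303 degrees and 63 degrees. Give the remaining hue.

183°

A triad spaces three hues 120° apart.
The full set is {63°, 183°, 303°}.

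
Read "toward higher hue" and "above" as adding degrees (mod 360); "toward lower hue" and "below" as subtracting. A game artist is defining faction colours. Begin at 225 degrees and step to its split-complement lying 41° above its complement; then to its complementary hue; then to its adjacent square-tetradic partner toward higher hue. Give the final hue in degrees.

225 + 221 = 446 → 446 − 360 = 86°   (split-comp 41° ↑)
86 + 180 = 266°   (complement)
266 + 90 = 356°   (square ↑)

356°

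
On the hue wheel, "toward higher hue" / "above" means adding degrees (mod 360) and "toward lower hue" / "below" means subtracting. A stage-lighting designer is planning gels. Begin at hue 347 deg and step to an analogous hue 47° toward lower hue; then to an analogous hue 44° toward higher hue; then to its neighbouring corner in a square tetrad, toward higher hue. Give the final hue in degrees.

347 − 47 = 300°   (analog 47° ↓)
300 + 44 = 344°   (analog 44° ↑)
344 + 90 = 434 → 434 − 360 = 74°   (square ↑)

74°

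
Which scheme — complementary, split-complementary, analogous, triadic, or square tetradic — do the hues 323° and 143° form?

complementary

Sort the hues: 143°, 323°.
Successive gaps around the wheel: 180°, 180°.
Two hues 180° apart are complementary.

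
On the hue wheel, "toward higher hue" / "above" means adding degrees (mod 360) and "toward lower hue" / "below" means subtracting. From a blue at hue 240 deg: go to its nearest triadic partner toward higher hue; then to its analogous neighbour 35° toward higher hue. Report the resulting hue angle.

240 + 120 = 360 → 360 − 360 = 0°   (triadic ↑)
0 + 35 = 35°   (analog 35° ↑)

35°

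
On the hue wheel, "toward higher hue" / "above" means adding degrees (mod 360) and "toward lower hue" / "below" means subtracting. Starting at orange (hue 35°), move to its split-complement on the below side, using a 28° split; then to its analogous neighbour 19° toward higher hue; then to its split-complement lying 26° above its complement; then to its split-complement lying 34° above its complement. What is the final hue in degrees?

266°

35 + 152 = 187°   (split-comp 28° ↓)
187 + 19 = 206°   (analog 19° ↑)
206 + 206 = 412 → 412 − 360 = 52°   (split-comp 26° ↑)
52 + 214 = 266°   (split-comp 34° ↑)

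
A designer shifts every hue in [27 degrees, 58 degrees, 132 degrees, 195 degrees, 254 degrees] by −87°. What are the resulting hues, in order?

300°, 331°, 45°, 108°, 167°

27 − 87 = -60 → -60 + 360 = 300°
58 − 87 = -29 → -29 + 360 = 331°
132 − 87 = 45°
195 − 87 = 108°
254 − 87 = 167°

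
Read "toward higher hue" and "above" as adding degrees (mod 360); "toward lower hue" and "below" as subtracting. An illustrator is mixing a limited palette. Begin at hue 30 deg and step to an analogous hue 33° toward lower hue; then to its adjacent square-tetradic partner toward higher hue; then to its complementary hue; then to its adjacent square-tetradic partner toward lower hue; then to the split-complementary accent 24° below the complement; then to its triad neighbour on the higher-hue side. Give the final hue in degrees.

analog 33° ↓ −33°: 30 − 33 = -3 → -3 + 360 = 357°
square ↑ +90°: 357 + 90 = 447 → 447 − 360 = 87°
complement +180°: 87 + 180 = 267°
square ↓ −90°: 267 − 90 = 177°
split-comp 24° ↓ +156°: 177 + 156 = 333°
triadic ↑ +120°: 333 + 120 = 453 → 453 − 360 = 93°

93°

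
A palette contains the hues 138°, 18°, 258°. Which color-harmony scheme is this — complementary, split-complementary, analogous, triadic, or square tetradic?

triadic

Sort the hues: 18°, 138°, 258°.
Successive gaps around the wheel: 120°, 120°, 120°.
Three hues equally spaced 120° apart form a triad.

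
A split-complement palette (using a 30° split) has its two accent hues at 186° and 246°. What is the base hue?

The accents sit 30° either side of the complement, so the complement is their short-arc midpoint on the wheel.
Short-arc midpoint of 186° and 246°: 216°.
Base is 180° from the complement: 216 − 180 = 36°

36°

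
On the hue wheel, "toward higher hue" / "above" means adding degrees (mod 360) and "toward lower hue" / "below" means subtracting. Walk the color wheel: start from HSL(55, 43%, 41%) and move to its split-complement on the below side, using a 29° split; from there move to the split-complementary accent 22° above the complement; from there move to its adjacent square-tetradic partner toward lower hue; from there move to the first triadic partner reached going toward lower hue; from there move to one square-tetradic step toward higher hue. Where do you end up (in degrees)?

288°

+151° (split-comp 29° ↓): 55 + 151 = 206°
+202° (split-comp 22° ↑): 206 + 202 = 408 → 408 − 360 = 48°
−90° (square ↓): 48 − 90 = -42 → -42 + 360 = 318°
−120° (triadic ↓): 318 − 120 = 198°
+90° (square ↑): 198 + 90 = 288°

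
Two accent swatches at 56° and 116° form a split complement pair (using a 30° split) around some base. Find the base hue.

266°

The accents sit 30° either side of the complement, so the complement is their short-arc midpoint on the wheel.
Short-arc midpoint of 56° and 116°: 86°.
Base is 180° from the complement: 86 − 180 = -94 → -94 + 360 = 266°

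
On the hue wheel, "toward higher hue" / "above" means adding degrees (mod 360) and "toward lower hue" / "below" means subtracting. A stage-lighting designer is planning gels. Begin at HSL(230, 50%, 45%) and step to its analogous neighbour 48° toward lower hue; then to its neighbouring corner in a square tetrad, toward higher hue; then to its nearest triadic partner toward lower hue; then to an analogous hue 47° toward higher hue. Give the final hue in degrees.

199°

−48° (analog 48° ↓): 230 − 48 = 182°
+90° (square ↑): 182 + 90 = 272°
−120° (triadic ↓): 272 − 120 = 152°
+47° (analog 47° ↑): 152 + 47 = 199°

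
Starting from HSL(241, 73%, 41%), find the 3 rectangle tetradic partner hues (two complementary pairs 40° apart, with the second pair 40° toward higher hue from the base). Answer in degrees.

241 + 40 = 281°
241 + 180 = 421 → 421 − 360 = 61°
241 + 220 = 461 → 461 − 360 = 101°

281°, 61°, 101°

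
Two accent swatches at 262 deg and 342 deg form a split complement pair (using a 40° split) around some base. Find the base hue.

The accents sit 40° either side of the complement, so the complement is their short-arc midpoint on the wheel.
Short-arc midpoint of 262° and 342°: 302°.
Base is 180° from the complement: 302 − 180 = 122°

122°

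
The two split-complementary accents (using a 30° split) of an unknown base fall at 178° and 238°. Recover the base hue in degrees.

The accents sit 30° either side of the complement, so the complement is their short-arc midpoint on the wheel.
Short-arc midpoint of 178° and 238°: 208°.
Base is 180° from the complement: 208 − 180 = 28°

28°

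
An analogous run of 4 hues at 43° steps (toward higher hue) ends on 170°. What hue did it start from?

41°

3 steps of 43° (toward higher hue) give a net shift of +129°.
Start = end − shift: 170 − 129 = 41°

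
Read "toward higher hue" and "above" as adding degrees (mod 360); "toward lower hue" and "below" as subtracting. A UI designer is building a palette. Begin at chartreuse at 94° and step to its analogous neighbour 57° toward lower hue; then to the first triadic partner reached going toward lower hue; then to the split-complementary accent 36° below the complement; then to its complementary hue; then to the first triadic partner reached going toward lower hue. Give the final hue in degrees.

94 − 57 = 37°   (analog 57° ↓)
37 − 120 = -83 → -83 + 360 = 277°   (triadic ↓)
277 + 144 = 421 → 421 − 360 = 61°   (split-comp 36° ↓)
61 + 180 = 241°   (complement)
241 − 120 = 121°   (triadic ↓)

121°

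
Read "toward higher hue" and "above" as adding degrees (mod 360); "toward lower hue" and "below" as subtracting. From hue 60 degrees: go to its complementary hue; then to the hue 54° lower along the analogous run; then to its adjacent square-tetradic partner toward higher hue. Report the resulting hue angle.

+180° (complement): 60 + 180 = 240°
−54° (analog 54° ↓): 240 − 54 = 186°
+90° (square ↑): 186 + 90 = 276°

276°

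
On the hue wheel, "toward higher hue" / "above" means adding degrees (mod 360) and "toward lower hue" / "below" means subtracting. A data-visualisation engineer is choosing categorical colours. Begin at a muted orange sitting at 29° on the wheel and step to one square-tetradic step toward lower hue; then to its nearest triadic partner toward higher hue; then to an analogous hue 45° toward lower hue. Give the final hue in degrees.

14°

−90° (square ↓): 29 − 90 = -61 → -61 + 360 = 299°
+120° (triadic ↑): 299 + 120 = 419 → 419 − 360 = 59°
−45° (analog 45° ↓): 59 − 45 = 14°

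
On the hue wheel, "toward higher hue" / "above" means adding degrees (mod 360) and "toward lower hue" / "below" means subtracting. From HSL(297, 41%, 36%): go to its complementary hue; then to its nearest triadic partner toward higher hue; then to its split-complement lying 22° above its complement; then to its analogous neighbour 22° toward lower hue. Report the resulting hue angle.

57°

297 + 180 = 477 → 477 − 360 = 117°   (complement)
117 + 120 = 237°   (triadic ↑)
237 + 202 = 439 → 439 − 360 = 79°   (split-comp 22° ↑)
79 − 22 = 57°   (analog 22° ↓)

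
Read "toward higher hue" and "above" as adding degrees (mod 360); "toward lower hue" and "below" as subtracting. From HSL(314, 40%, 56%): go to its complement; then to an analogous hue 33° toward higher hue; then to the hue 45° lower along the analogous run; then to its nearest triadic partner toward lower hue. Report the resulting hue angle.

2°

314 + 180 = 494 → 494 − 360 = 134°   (complement)
134 + 33 = 167°   (analog 33° ↑)
167 − 45 = 122°   (analog 45° ↓)
122 − 120 = 2°   (triadic ↓)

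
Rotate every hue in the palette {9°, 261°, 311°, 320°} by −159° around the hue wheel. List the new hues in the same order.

9 − 159 = -150 → -150 + 360 = 210°
261 − 159 = 102°
311 − 159 = 152°
320 − 159 = 161°

210°, 102°, 152°, 161°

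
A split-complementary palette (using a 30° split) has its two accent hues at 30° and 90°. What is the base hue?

240°

The accents sit 30° either side of the complement, so the complement is their short-arc midpoint on the wheel.
Short-arc midpoint of 30° and 90°: 60°.
Base is 180° from the complement: 60 − 180 = -120 → -120 + 360 = 240°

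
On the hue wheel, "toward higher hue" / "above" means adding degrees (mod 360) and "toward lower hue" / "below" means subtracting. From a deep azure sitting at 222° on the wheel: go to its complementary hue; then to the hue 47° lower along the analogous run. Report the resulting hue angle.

355°

complement +180°: 222 + 180 = 402 → 402 − 360 = 42°
analog 47° ↓ −47°: 42 − 47 = -5 → -5 + 360 = 355°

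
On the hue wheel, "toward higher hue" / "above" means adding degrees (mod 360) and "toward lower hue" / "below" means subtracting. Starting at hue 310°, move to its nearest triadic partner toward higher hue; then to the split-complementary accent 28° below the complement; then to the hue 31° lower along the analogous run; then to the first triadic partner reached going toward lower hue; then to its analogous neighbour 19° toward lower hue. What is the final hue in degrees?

triadic ↑ +120°: 310 + 120 = 430 → 430 − 360 = 70°
split-comp 28° ↓ +152°: 70 + 152 = 222°
analog 31° ↓ −31°: 222 − 31 = 191°
triadic ↓ −120°: 191 − 120 = 71°
analog 19° ↓ −19°: 71 − 19 = 52°

52°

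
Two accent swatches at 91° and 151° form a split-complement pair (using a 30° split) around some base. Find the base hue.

The accents sit 30° either side of the complement, so the complement is their short-arc midpoint on the wheel.
Short-arc midpoint of 91° and 151°: 121°.
Base is 180° from the complement: 121 − 180 = -59 → -59 + 360 = 301°

301°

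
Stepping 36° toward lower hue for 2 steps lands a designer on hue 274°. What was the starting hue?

346°

2 steps of 36° (toward lower hue) give a net shift of −72°.
Start = end − shift: 274 + 72 = 346°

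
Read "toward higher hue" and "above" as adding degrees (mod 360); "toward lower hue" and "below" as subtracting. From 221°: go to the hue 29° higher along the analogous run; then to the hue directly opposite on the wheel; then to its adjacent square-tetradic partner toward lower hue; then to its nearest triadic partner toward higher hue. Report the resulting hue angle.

100°

+29° (analog 29° ↑): 221 + 29 = 250°
+180° (complement): 250 + 180 = 430 → 430 − 360 = 70°
−90° (square ↓): 70 − 90 = -20 → -20 + 360 = 340°
+120° (triadic ↑): 340 + 120 = 460 → 460 − 360 = 100°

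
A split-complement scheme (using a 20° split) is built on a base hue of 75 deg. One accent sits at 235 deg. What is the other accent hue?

Split-complementary hues sit 20° either side of the complement.
Complement of the base 75°: 75 + 180 = 255°
The given accent 235° is 20° one side of 255°; the other accent sits 20° the other side: 255 + 20 = 275°

275°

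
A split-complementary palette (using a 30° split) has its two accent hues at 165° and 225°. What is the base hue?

15°

The accents sit 30° either side of the complement, so the complement is their short-arc midpoint on the wheel.
Short-arc midpoint of 165° and 225°: 195°.
Base is 180° from the complement: 195 − 180 = 15°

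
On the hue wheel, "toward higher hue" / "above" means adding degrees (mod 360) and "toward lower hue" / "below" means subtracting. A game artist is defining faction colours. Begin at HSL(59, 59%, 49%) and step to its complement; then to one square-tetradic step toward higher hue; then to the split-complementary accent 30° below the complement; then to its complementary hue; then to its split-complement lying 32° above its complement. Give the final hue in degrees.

complement +180°: 59 + 180 = 239°
square ↑ +90°: 239 + 90 = 329°
split-comp 30° ↓ +150°: 329 + 150 = 479 → 479 − 360 = 119°
complement +180°: 119 + 180 = 299°
split-comp 32° ↑ +212°: 299 + 212 = 511 → 511 − 360 = 151°

151°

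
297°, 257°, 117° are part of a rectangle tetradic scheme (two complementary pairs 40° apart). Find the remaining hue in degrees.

A rectangular tetradic uses two complementary pairs 40° apart: offsets 0°, 40°, 180°, 220°.
Among {117°, 257°, 297°}, 117° and 297° are a 180° pair.
The remaining hue 257° needs its own complement: 257 + 180 = 437 → 437 − 360 = 77°

77°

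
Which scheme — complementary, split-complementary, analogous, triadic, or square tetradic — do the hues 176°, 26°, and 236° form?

Sort the hues: 26°, 176°, 236°.
Successive gaps around the wheel: 150°, 60°, 150°.
Two 150° gaps and one 60° gap — a base hue opposite a pair of accents 30° either side of its complement — is the split-complementary pattern.

split-complementary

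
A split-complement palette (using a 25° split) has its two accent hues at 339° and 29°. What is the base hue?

The accents sit 25° either side of the complement, so the complement is their short-arc midpoint on the wheel.
Short-arc midpoint of 339° and 29°: 4°.
Base is 180° from the complement: 4 − 180 = -176 → -176 + 360 = 184°

184°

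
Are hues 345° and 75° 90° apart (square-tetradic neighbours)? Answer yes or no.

Angular distance: |345 − 75| = 270; shorter arc = 360 − 270 = 90°.
90° apart (square-tetradic neighbours) requires 90°.

yes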